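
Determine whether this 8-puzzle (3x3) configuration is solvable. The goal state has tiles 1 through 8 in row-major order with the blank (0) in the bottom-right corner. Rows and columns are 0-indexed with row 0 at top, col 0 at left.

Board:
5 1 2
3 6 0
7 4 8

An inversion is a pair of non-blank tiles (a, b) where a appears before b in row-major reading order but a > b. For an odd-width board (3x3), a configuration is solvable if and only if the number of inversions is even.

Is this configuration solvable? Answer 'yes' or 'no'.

Inversions (pairs i<j in row-major order where tile[i] > tile[j] > 0): 6
6 is even, so the puzzle is solvable.

Answer: yes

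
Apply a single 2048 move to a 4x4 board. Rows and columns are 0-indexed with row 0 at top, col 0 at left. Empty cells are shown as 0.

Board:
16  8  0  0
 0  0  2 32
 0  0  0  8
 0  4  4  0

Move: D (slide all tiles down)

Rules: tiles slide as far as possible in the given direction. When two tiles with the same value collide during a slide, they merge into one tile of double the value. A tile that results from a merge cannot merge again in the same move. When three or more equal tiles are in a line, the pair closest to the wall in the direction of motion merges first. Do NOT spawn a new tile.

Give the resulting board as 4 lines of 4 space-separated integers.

Answer:  0  0  0  0
 0  0  0  0
 0  8  2 32
16  4  4  8

Derivation:
Slide down:
col 0: [16, 0, 0, 0] -> [0, 0, 0, 16]
col 1: [8, 0, 0, 4] -> [0, 0, 8, 4]
col 2: [0, 2, 0, 4] -> [0, 0, 2, 4]
col 3: [0, 32, 8, 0] -> [0, 0, 32, 8]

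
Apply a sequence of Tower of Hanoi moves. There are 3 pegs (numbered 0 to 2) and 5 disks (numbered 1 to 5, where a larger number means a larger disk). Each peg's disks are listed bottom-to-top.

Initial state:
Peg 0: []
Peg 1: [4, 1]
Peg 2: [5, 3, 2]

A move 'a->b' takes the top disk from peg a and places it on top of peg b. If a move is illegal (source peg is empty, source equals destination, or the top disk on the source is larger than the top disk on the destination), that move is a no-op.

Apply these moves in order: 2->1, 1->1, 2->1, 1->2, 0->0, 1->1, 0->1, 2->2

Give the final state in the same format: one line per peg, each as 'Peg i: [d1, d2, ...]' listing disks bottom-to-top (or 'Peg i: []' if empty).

Answer: Peg 0: []
Peg 1: [4]
Peg 2: [5, 3, 2, 1]

Derivation:
After move 1 (2->1):
Peg 0: []
Peg 1: [4, 1]
Peg 2: [5, 3, 2]

After move 2 (1->1):
Peg 0: []
Peg 1: [4, 1]
Peg 2: [5, 3, 2]

After move 3 (2->1):
Peg 0: []
Peg 1: [4, 1]
Peg 2: [5, 3, 2]

After move 4 (1->2):
Peg 0: []
Peg 1: [4]
Peg 2: [5, 3, 2, 1]

After move 5 (0->0):
Peg 0: []
Peg 1: [4]
Peg 2: [5, 3, 2, 1]

After move 6 (1->1):
Peg 0: []
Peg 1: [4]
Peg 2: [5, 3, 2, 1]

After move 7 (0->1):
Peg 0: []
Peg 1: [4]
Peg 2: [5, 3, 2, 1]

After move 8 (2->2):
Peg 0: []
Peg 1: [4]
Peg 2: [5, 3, 2, 1]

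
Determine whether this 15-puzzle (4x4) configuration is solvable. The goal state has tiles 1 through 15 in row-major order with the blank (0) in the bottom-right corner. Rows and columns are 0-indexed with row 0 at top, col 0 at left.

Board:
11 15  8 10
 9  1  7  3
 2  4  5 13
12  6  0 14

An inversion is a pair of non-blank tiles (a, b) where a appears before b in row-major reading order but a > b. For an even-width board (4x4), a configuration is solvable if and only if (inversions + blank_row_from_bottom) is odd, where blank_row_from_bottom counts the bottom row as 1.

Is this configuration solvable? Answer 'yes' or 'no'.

Answer: yes

Derivation:
Inversions: 54
Blank is in row 3 (0-indexed from top), which is row 1 counting from the bottom (bottom = 1).
54 + 1 = 55, which is odd, so the puzzle is solvable.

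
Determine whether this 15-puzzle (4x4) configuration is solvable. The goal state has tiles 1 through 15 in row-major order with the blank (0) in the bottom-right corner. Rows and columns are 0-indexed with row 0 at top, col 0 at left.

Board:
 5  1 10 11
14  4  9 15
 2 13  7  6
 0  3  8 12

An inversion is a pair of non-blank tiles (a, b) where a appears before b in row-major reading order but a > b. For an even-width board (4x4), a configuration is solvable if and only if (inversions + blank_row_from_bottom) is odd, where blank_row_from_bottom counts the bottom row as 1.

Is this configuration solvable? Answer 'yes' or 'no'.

Answer: no

Derivation:
Inversions: 49
Blank is in row 3 (0-indexed from top), which is row 1 counting from the bottom (bottom = 1).
49 + 1 = 50, which is even, so the puzzle is not solvable.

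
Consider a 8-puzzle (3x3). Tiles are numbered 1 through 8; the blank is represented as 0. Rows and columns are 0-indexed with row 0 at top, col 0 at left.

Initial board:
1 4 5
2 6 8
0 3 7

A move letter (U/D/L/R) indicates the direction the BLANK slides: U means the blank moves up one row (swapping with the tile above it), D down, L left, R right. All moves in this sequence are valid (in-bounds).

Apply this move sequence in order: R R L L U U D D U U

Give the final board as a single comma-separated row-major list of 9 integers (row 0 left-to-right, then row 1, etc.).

After move 1 (R):
1 4 5
2 6 8
3 0 7

After move 2 (R):
1 4 5
2 6 8
3 7 0

After move 3 (L):
1 4 5
2 6 8
3 0 7

After move 4 (L):
1 4 5
2 6 8
0 3 7

After move 5 (U):
1 4 5
0 6 8
2 3 7

After move 6 (U):
0 4 5
1 6 8
2 3 7

After move 7 (D):
1 4 5
0 6 8
2 3 7

After move 8 (D):
1 4 5
2 6 8
0 3 7

After move 9 (U):
1 4 5
0 6 8
2 3 7

After move 10 (U):
0 4 5
1 6 8
2 3 7

Answer: 0, 4, 5, 1, 6, 8, 2, 3, 7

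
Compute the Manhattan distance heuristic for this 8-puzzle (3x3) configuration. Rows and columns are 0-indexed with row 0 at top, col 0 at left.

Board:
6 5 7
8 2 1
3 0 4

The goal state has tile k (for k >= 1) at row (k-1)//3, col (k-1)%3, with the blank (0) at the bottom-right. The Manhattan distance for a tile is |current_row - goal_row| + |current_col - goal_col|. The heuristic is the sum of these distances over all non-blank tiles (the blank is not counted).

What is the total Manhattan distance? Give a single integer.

Answer: 21

Derivation:
Tile 6: at (0,0), goal (1,2), distance |0-1|+|0-2| = 3
Tile 5: at (0,1), goal (1,1), distance |0-1|+|1-1| = 1
Tile 7: at (0,2), goal (2,0), distance |0-2|+|2-0| = 4
Tile 8: at (1,0), goal (2,1), distance |1-2|+|0-1| = 2
Tile 2: at (1,1), goal (0,1), distance |1-0|+|1-1| = 1
Tile 1: at (1,2), goal (0,0), distance |1-0|+|2-0| = 3
Tile 3: at (2,0), goal (0,2), distance |2-0|+|0-2| = 4
Tile 4: at (2,2), goal (1,0), distance |2-1|+|2-0| = 3
Sum: 3 + 1 + 4 + 2 + 1 + 3 + 4 + 3 = 21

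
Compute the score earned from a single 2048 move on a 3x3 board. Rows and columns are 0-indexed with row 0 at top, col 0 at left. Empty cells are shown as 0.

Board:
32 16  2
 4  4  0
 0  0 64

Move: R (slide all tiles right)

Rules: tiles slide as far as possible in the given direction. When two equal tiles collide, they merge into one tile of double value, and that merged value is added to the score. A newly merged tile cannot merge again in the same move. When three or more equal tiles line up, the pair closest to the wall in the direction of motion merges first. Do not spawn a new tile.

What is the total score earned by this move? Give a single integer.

Slide right:
row 0: [32, 16, 2] -> [32, 16, 2]  score +0 (running 0)
row 1: [4, 4, 0] -> [0, 0, 8]  score +8 (running 8)
row 2: [0, 0, 64] -> [0, 0, 64]  score +0 (running 8)
Board after move:
32 16  2
 0  0  8
 0  0 64

Answer: 8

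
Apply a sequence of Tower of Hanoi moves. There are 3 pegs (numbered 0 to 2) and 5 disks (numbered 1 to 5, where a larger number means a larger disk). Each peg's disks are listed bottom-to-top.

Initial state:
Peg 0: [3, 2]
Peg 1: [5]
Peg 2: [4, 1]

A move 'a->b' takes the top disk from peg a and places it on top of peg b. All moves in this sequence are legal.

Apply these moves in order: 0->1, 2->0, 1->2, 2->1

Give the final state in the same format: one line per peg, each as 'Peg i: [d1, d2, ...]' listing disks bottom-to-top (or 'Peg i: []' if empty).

Answer: Peg 0: [3, 1]
Peg 1: [5, 2]
Peg 2: [4]

Derivation:
After move 1 (0->1):
Peg 0: [3]
Peg 1: [5, 2]
Peg 2: [4, 1]

After move 2 (2->0):
Peg 0: [3, 1]
Peg 1: [5, 2]
Peg 2: [4]

After move 3 (1->2):
Peg 0: [3, 1]
Peg 1: [5]
Peg 2: [4, 2]

After move 4 (2->1):
Peg 0: [3, 1]
Peg 1: [5, 2]
Peg 2: [4]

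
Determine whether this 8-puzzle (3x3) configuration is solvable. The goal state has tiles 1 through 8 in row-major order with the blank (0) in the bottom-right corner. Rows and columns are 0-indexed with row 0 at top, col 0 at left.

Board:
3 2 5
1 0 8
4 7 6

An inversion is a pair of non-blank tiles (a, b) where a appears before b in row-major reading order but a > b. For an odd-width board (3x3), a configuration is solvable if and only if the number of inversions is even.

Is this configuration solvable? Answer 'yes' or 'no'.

Answer: no

Derivation:
Inversions (pairs i<j in row-major order where tile[i] > tile[j] > 0): 9
9 is odd, so the puzzle is not solvable.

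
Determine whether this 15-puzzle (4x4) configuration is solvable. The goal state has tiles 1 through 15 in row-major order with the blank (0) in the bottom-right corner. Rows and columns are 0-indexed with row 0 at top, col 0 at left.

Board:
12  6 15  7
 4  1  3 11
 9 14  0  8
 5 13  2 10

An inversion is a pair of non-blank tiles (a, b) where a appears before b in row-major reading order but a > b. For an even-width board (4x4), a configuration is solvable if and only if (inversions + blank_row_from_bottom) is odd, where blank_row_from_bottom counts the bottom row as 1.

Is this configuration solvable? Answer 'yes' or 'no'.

Inversions: 55
Blank is in row 2 (0-indexed from top), which is row 2 counting from the bottom (bottom = 1).
55 + 2 = 57, which is odd, so the puzzle is solvable.

Answer: yes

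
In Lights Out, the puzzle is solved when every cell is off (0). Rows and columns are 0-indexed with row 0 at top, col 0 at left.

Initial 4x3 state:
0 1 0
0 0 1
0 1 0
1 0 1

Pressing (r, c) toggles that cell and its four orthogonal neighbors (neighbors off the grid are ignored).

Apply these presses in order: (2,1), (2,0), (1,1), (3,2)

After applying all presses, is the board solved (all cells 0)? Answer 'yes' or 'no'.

Answer: yes

Derivation:
After press 1 at (2,1):
0 1 0
0 1 1
1 0 1
1 1 1

After press 2 at (2,0):
0 1 0
1 1 1
0 1 1
0 1 1

After press 3 at (1,1):
0 0 0
0 0 0
0 0 1
0 1 1

After press 4 at (3,2):
0 0 0
0 0 0
0 0 0
0 0 0

Lights still on: 0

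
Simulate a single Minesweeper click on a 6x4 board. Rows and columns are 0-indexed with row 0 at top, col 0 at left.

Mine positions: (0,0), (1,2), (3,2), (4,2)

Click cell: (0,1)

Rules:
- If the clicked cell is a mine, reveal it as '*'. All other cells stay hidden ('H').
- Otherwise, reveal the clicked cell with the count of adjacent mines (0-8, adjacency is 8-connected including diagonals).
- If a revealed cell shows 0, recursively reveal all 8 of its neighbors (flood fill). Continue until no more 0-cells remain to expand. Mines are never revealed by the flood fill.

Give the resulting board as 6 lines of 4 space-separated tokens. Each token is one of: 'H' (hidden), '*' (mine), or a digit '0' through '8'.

H 2 H H
H H H H
H H H H
H H H H
H H H H
H H H H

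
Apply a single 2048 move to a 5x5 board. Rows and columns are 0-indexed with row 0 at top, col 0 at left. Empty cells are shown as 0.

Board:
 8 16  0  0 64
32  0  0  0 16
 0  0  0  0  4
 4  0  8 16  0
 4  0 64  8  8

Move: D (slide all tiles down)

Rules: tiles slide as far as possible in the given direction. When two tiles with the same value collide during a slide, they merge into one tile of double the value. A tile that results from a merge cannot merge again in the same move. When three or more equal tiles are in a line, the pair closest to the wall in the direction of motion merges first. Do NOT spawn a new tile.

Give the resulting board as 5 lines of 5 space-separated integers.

Answer:  0  0  0  0  0
 0  0  0  0 64
 8  0  0  0 16
32  0  8 16  4
 8 16 64  8  8

Derivation:
Slide down:
col 0: [8, 32, 0, 4, 4] -> [0, 0, 8, 32, 8]
col 1: [16, 0, 0, 0, 0] -> [0, 0, 0, 0, 16]
col 2: [0, 0, 0, 8, 64] -> [0, 0, 0, 8, 64]
col 3: [0, 0, 0, 16, 8] -> [0, 0, 0, 16, 8]
col 4: [64, 16, 4, 0, 8] -> [0, 64, 16, 4, 8]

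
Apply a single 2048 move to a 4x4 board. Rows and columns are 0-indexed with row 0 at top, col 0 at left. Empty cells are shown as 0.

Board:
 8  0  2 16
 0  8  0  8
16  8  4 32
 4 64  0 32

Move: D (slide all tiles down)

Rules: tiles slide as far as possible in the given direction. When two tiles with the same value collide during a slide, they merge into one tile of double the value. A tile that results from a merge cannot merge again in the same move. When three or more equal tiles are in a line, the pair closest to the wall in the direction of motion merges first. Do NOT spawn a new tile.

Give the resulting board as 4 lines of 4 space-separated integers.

Answer:  0  0  0  0
 8  0  0 16
16 16  2  8
 4 64  4 64

Derivation:
Slide down:
col 0: [8, 0, 16, 4] -> [0, 8, 16, 4]
col 1: [0, 8, 8, 64] -> [0, 0, 16, 64]
col 2: [2, 0, 4, 0] -> [0, 0, 2, 4]
col 3: [16, 8, 32, 32] -> [0, 16, 8, 64]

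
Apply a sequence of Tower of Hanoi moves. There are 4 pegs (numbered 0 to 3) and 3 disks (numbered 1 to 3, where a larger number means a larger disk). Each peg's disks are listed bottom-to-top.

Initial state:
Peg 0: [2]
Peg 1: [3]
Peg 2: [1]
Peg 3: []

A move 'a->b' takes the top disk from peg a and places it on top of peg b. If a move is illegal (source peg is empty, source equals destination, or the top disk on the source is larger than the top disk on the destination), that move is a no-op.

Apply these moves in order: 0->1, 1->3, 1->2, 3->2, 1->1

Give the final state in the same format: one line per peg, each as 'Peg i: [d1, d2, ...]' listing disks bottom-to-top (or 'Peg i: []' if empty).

After move 1 (0->1):
Peg 0: []
Peg 1: [3, 2]
Peg 2: [1]
Peg 3: []

After move 2 (1->3):
Peg 0: []
Peg 1: [3]
Peg 2: [1]
Peg 3: [2]

After move 3 (1->2):
Peg 0: []
Peg 1: [3]
Peg 2: [1]
Peg 3: [2]

After move 4 (3->2):
Peg 0: []
Peg 1: [3]
Peg 2: [1]
Peg 3: [2]

After move 5 (1->1):
Peg 0: []
Peg 1: [3]
Peg 2: [1]
Peg 3: [2]

Answer: Peg 0: []
Peg 1: [3]
Peg 2: [1]
Peg 3: [2]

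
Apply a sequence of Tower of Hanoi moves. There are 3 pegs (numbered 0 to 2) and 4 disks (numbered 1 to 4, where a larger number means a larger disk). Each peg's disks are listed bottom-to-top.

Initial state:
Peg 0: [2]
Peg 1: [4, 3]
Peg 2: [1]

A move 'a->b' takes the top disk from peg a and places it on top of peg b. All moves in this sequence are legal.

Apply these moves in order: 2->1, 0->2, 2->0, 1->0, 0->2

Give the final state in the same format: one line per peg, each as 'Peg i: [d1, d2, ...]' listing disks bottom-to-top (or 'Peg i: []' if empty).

After move 1 (2->1):
Peg 0: [2]
Peg 1: [4, 3, 1]
Peg 2: []

After move 2 (0->2):
Peg 0: []
Peg 1: [4, 3, 1]
Peg 2: [2]

After move 3 (2->0):
Peg 0: [2]
Peg 1: [4, 3, 1]
Peg 2: []

After move 4 (1->0):
Peg 0: [2, 1]
Peg 1: [4, 3]
Peg 2: []

After move 5 (0->2):
Peg 0: [2]
Peg 1: [4, 3]
Peg 2: [1]

Answer: Peg 0: [2]
Peg 1: [4, 3]
Peg 2: [1]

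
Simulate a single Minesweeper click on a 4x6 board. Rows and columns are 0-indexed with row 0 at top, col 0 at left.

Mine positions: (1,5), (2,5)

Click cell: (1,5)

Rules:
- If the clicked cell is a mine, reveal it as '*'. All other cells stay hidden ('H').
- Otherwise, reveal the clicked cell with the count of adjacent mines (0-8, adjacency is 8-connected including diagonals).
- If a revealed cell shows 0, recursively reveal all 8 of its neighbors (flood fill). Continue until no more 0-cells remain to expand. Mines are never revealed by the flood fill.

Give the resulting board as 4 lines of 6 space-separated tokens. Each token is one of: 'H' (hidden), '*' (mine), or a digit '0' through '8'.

H H H H H H
H H H H H *
H H H H H H
H H H H H H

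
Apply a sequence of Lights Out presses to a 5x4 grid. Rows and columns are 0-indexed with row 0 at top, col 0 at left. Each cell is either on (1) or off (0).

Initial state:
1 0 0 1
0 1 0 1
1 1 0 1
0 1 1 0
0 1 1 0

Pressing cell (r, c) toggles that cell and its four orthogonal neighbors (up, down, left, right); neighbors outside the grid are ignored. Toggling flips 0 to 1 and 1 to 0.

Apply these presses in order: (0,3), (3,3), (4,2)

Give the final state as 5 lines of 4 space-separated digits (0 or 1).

After press 1 at (0,3):
1 0 1 0
0 1 0 0
1 1 0 1
0 1 1 0
0 1 1 0

After press 2 at (3,3):
1 0 1 0
0 1 0 0
1 1 0 0
0 1 0 1
0 1 1 1

After press 3 at (4,2):
1 0 1 0
0 1 0 0
1 1 0 0
0 1 1 1
0 0 0 0

Answer: 1 0 1 0
0 1 0 0
1 1 0 0
0 1 1 1
0 0 0 0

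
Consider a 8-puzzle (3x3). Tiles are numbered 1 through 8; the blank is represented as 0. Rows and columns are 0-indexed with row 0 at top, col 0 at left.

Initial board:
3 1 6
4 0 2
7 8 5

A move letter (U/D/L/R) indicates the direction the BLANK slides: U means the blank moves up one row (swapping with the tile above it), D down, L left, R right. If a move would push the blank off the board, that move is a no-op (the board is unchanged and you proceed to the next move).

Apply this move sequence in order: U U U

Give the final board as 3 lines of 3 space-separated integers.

Answer: 3 0 6
4 1 2
7 8 5

Derivation:
After move 1 (U):
3 0 6
4 1 2
7 8 5

After move 2 (U):
3 0 6
4 1 2
7 8 5

After move 3 (U):
3 0 6
4 1 2
7 8 5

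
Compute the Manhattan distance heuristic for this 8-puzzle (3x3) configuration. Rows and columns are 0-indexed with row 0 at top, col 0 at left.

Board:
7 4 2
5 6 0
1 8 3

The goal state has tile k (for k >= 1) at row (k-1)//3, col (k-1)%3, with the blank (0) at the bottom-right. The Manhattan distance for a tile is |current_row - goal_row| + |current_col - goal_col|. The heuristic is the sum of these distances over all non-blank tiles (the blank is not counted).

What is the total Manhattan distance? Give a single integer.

Tile 7: at (0,0), goal (2,0), distance |0-2|+|0-0| = 2
Tile 4: at (0,1), goal (1,0), distance |0-1|+|1-0| = 2
Tile 2: at (0,2), goal (0,1), distance |0-0|+|2-1| = 1
Tile 5: at (1,0), goal (1,1), distance |1-1|+|0-1| = 1
Tile 6: at (1,1), goal (1,2), distance |1-1|+|1-2| = 1
Tile 1: at (2,0), goal (0,0), distance |2-0|+|0-0| = 2
Tile 8: at (2,1), goal (2,1), distance |2-2|+|1-1| = 0
Tile 3: at (2,2), goal (0,2), distance |2-0|+|2-2| = 2
Sum: 2 + 2 + 1 + 1 + 1 + 2 + 0 + 2 = 11

Answer: 11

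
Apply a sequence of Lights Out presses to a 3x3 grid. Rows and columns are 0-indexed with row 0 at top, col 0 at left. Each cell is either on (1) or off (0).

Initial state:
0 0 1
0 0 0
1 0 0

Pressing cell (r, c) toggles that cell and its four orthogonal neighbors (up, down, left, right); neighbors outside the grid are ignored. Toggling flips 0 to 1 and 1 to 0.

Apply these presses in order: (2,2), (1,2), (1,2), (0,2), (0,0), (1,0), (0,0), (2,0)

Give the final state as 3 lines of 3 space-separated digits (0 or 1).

After press 1 at (2,2):
0 0 1
0 0 1
1 1 1

After press 2 at (1,2):
0 0 0
0 1 0
1 1 0

After press 3 at (1,2):
0 0 1
0 0 1
1 1 1

After press 4 at (0,2):
0 1 0
0 0 0
1 1 1

After press 5 at (0,0):
1 0 0
1 0 0
1 1 1

After press 6 at (1,0):
0 0 0
0 1 0
0 1 1

After press 7 at (0,0):
1 1 0
1 1 0
0 1 1

After press 8 at (2,0):
1 1 0
0 1 0
1 0 1

Answer: 1 1 0
0 1 0
1 0 1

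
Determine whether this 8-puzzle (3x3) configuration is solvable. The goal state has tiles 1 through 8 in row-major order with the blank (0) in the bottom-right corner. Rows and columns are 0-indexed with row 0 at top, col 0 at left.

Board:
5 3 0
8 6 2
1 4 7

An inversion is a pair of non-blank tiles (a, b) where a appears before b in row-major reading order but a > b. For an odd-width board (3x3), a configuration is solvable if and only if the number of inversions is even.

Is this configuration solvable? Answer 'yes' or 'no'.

Inversions (pairs i<j in row-major order where tile[i] > tile[j] > 0): 15
15 is odd, so the puzzle is not solvable.

Answer: no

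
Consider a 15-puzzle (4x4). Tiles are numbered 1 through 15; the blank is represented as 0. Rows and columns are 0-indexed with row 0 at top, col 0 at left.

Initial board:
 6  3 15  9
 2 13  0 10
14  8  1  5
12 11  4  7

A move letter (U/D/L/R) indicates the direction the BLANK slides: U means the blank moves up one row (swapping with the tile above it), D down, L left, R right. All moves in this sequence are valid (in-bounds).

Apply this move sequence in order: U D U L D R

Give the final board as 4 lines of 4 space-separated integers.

Answer:  6 13  3  9
 2 15  0 10
14  8  1  5
12 11  4  7

Derivation:
After move 1 (U):
 6  3  0  9
 2 13 15 10
14  8  1  5
12 11  4  7

After move 2 (D):
 6  3 15  9
 2 13  0 10
14  8  1  5
12 11  4  7

After move 3 (U):
 6  3  0  9
 2 13 15 10
14  8  1  5
12 11  4  7

After move 4 (L):
 6  0  3  9
 2 13 15 10
14  8  1  5
12 11  4  7

After move 5 (D):
 6 13  3  9
 2  0 15 10
14  8  1  5
12 11  4  7

After move 6 (R):
 6 13  3  9
 2 15  0 10
14  8  1  5
12 11  4  7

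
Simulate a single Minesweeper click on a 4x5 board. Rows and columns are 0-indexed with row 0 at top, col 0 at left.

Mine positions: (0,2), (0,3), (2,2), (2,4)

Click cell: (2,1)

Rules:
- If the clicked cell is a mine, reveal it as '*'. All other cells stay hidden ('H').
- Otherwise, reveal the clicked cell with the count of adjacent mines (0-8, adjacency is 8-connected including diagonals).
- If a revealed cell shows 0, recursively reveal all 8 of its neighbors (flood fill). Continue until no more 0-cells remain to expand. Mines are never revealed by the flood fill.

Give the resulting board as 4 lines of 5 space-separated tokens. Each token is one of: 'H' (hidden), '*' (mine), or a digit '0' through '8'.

H H H H H
H H H H H
H 1 H H H
H H H H H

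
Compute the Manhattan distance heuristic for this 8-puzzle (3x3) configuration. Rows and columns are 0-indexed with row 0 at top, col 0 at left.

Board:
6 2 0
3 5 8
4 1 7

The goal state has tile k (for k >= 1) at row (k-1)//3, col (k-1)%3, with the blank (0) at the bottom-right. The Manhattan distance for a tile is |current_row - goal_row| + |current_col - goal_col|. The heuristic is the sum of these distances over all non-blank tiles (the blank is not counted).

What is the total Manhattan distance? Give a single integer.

Tile 6: (0,0)->(1,2) = 3
Tile 2: (0,1)->(0,1) = 0
Tile 3: (1,0)->(0,2) = 3
Tile 5: (1,1)->(1,1) = 0
Tile 8: (1,2)->(2,1) = 2
Tile 4: (2,0)->(1,0) = 1
Tile 1: (2,1)->(0,0) = 3
Tile 7: (2,2)->(2,0) = 2
Sum: 3 + 0 + 3 + 0 + 2 + 1 + 3 + 2 = 14

Answer: 14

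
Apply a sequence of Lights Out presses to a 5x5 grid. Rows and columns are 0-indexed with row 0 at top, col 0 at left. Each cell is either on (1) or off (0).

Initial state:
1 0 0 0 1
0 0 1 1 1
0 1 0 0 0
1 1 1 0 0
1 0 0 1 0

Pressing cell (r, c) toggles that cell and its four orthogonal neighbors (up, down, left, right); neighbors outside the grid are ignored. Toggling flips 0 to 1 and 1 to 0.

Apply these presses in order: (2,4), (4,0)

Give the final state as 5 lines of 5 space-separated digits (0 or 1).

Answer: 1 0 0 0 1
0 0 1 1 0
0 1 0 1 1
0 1 1 0 1
0 1 0 1 0

Derivation:
After press 1 at (2,4):
1 0 0 0 1
0 0 1 1 0
0 1 0 1 1
1 1 1 0 1
1 0 0 1 0

After press 2 at (4,0):
1 0 0 0 1
0 0 1 1 0
0 1 0 1 1
0 1 1 0 1
0 1 0 1 0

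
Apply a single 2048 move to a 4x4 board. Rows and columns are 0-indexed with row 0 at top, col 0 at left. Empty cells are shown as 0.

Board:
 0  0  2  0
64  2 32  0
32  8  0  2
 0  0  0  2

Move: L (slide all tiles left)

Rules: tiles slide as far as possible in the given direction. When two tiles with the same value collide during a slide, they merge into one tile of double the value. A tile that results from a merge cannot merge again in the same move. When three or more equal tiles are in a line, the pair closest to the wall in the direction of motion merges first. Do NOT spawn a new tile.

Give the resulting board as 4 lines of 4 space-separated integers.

Answer:  2  0  0  0
64  2 32  0
32  8  2  0
 2  0  0  0

Derivation:
Slide left:
row 0: [0, 0, 2, 0] -> [2, 0, 0, 0]
row 1: [64, 2, 32, 0] -> [64, 2, 32, 0]
row 2: [32, 8, 0, 2] -> [32, 8, 2, 0]
row 3: [0, 0, 0, 2] -> [2, 0, 0, 0]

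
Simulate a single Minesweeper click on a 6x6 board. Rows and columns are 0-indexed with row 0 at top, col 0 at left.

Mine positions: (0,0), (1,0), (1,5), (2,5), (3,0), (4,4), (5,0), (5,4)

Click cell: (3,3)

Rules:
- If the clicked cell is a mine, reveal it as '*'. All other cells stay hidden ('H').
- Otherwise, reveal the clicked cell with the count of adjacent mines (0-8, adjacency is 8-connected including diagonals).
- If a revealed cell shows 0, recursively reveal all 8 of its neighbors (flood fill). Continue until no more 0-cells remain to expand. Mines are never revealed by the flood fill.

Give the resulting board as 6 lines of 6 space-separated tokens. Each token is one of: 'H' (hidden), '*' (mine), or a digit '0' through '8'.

H H H H H H
H H H H H H
H H H H H H
H H H 1 H H
H H H H H H
H H H H H H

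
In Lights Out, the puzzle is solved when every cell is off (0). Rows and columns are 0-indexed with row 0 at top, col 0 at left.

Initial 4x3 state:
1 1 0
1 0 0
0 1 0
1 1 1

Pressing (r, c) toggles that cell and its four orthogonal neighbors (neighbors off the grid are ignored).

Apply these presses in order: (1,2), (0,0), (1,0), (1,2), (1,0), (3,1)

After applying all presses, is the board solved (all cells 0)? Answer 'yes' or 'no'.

Answer: yes

Derivation:
After press 1 at (1,2):
1 1 1
1 1 1
0 1 1
1 1 1

After press 2 at (0,0):
0 0 1
0 1 1
0 1 1
1 1 1

After press 3 at (1,0):
1 0 1
1 0 1
1 1 1
1 1 1

After press 4 at (1,2):
1 0 0
1 1 0
1 1 0
1 1 1

After press 5 at (1,0):
0 0 0
0 0 0
0 1 0
1 1 1

After press 6 at (3,1):
0 0 0
0 0 0
0 0 0
0 0 0

Lights still on: 0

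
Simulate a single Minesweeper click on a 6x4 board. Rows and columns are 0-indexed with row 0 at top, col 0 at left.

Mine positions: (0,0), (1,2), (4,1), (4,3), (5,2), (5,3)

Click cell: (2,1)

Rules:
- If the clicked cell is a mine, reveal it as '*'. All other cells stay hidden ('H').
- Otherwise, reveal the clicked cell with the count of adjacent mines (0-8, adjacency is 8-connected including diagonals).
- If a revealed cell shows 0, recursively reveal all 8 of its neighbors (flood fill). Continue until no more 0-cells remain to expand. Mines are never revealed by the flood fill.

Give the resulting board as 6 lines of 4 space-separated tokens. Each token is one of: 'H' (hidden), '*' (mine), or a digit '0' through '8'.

H H H H
H H H H
H 1 H H
H H H H
H H H H
H H H H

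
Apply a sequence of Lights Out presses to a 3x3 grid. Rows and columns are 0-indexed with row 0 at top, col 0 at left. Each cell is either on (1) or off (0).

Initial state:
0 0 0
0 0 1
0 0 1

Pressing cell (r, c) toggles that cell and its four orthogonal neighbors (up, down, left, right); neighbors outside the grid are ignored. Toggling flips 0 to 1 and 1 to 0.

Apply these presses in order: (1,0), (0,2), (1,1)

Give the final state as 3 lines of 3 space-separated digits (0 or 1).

Answer: 1 0 1
0 0 1
1 1 1

Derivation:
After press 1 at (1,0):
1 0 0
1 1 1
1 0 1

After press 2 at (0,2):
1 1 1
1 1 0
1 0 1

After press 3 at (1,1):
1 0 1
0 0 1
1 1 1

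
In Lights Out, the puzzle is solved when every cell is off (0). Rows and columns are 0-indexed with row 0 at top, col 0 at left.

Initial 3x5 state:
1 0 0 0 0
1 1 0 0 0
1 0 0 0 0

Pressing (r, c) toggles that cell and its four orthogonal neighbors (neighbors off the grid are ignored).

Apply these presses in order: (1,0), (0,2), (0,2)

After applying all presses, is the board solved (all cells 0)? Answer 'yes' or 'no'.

Answer: yes

Derivation:
After press 1 at (1,0):
0 0 0 0 0
0 0 0 0 0
0 0 0 0 0

After press 2 at (0,2):
0 1 1 1 0
0 0 1 0 0
0 0 0 0 0

After press 3 at (0,2):
0 0 0 0 0
0 0 0 0 0
0 0 0 0 0

Lights still on: 0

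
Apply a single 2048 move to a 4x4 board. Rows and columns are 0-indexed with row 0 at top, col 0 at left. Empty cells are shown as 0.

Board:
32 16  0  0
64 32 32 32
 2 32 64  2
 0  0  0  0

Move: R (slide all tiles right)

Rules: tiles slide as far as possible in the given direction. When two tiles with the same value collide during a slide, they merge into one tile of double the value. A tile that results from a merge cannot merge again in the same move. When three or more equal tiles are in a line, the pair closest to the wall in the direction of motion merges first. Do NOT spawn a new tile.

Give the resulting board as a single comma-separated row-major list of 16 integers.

Answer: 0, 0, 32, 16, 0, 64, 32, 64, 2, 32, 64, 2, 0, 0, 0, 0

Derivation:
Slide right:
row 0: [32, 16, 0, 0] -> [0, 0, 32, 16]
row 1: [64, 32, 32, 32] -> [0, 64, 32, 64]
row 2: [2, 32, 64, 2] -> [2, 32, 64, 2]
row 3: [0, 0, 0, 0] -> [0, 0, 0, 0]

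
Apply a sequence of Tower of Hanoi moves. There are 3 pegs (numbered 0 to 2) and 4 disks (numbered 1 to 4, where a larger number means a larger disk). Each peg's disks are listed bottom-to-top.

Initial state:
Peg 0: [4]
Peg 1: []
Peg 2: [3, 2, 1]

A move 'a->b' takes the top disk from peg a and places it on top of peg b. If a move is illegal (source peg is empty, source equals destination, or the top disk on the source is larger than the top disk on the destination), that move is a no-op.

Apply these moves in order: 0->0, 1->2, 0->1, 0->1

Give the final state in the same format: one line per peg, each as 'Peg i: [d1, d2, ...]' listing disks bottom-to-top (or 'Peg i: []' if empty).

After move 1 (0->0):
Peg 0: [4]
Peg 1: []
Peg 2: [3, 2, 1]

After move 2 (1->2):
Peg 0: [4]
Peg 1: []
Peg 2: [3, 2, 1]

After move 3 (0->1):
Peg 0: []
Peg 1: [4]
Peg 2: [3, 2, 1]

After move 4 (0->1):
Peg 0: []
Peg 1: [4]
Peg 2: [3, 2, 1]

Answer: Peg 0: []
Peg 1: [4]
Peg 2: [3, 2, 1]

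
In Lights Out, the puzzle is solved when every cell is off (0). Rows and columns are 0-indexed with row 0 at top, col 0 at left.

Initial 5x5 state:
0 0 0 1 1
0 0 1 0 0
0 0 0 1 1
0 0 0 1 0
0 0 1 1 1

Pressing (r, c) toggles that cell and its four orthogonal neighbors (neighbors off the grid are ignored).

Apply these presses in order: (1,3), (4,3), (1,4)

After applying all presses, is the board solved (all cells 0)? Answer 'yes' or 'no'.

After press 1 at (1,3):
0 0 0 0 1
0 0 0 1 1
0 0 0 0 1
0 0 0 1 0
0 0 1 1 1

After press 2 at (4,3):
0 0 0 0 1
0 0 0 1 1
0 0 0 0 1
0 0 0 0 0
0 0 0 0 0

After press 3 at (1,4):
0 0 0 0 0
0 0 0 0 0
0 0 0 0 0
0 0 0 0 0
0 0 0 0 0

Lights still on: 0

Answer: yes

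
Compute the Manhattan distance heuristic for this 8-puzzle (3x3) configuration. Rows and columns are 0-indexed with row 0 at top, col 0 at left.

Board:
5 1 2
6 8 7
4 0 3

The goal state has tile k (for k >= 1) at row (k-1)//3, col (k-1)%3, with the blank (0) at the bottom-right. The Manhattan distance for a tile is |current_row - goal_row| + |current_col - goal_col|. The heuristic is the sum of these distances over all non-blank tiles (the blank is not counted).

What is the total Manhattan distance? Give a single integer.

Tile 5: at (0,0), goal (1,1), distance |0-1|+|0-1| = 2
Tile 1: at (0,1), goal (0,0), distance |0-0|+|1-0| = 1
Tile 2: at (0,2), goal (0,1), distance |0-0|+|2-1| = 1
Tile 6: at (1,0), goal (1,2), distance |1-1|+|0-2| = 2
Tile 8: at (1,1), goal (2,1), distance |1-2|+|1-1| = 1
Tile 7: at (1,2), goal (2,0), distance |1-2|+|2-0| = 3
Tile 4: at (2,0), goal (1,0), distance |2-1|+|0-0| = 1
Tile 3: at (2,2), goal (0,2), distance |2-0|+|2-2| = 2
Sum: 2 + 1 + 1 + 2 + 1 + 3 + 1 + 2 = 13

Answer: 13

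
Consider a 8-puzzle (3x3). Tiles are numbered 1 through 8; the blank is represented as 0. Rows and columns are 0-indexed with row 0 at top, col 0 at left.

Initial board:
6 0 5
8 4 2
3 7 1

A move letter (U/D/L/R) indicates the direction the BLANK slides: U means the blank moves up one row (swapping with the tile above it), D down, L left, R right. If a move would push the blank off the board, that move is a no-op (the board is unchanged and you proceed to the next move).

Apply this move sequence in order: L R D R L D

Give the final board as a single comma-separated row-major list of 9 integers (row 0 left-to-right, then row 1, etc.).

After move 1 (L):
0 6 5
8 4 2
3 7 1

After move 2 (R):
6 0 5
8 4 2
3 7 1

After move 3 (D):
6 4 5
8 0 2
3 7 1

After move 4 (R):
6 4 5
8 2 0
3 7 1

After move 5 (L):
6 4 5
8 0 2
3 7 1

After move 6 (D):
6 4 5
8 7 2
3 0 1

Answer: 6, 4, 5, 8, 7, 2, 3, 0, 1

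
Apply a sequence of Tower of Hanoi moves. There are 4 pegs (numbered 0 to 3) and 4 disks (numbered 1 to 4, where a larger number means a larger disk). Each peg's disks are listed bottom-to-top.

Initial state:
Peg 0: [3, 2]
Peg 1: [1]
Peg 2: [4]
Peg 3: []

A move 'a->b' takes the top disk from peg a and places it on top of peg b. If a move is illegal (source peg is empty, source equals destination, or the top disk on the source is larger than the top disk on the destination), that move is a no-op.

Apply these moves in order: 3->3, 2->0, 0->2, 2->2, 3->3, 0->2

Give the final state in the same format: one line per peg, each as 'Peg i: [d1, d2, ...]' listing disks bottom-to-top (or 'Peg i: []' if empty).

After move 1 (3->3):
Peg 0: [3, 2]
Peg 1: [1]
Peg 2: [4]
Peg 3: []

After move 2 (2->0):
Peg 0: [3, 2]
Peg 1: [1]
Peg 2: [4]
Peg 3: []

After move 3 (0->2):
Peg 0: [3]
Peg 1: [1]
Peg 2: [4, 2]
Peg 3: []

After move 4 (2->2):
Peg 0: [3]
Peg 1: [1]
Peg 2: [4, 2]
Peg 3: []

After move 5 (3->3):
Peg 0: [3]
Peg 1: [1]
Peg 2: [4, 2]
Peg 3: []

After move 6 (0->2):
Peg 0: [3]
Peg 1: [1]
Peg 2: [4, 2]
Peg 3: []

Answer: Peg 0: [3]
Peg 1: [1]
Peg 2: [4, 2]
Peg 3: []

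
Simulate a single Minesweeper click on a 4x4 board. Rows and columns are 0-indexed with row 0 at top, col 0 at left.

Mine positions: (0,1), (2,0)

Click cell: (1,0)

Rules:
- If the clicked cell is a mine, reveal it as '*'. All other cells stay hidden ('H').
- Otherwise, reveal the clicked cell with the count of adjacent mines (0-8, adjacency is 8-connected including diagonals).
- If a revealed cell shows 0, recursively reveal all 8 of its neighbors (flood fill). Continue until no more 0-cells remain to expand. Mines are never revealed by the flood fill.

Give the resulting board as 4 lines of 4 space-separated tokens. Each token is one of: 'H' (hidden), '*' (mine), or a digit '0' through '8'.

H H H H
2 H H H
H H H H
H H H H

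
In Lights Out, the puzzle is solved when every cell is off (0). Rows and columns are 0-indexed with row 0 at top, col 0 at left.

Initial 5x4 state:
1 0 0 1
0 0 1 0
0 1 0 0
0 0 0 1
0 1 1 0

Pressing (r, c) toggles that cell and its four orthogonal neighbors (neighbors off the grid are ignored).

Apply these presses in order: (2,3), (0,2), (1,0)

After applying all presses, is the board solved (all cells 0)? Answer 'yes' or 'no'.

After press 1 at (2,3):
1 0 0 1
0 0 1 1
0 1 1 1
0 0 0 0
0 1 1 0

After press 2 at (0,2):
1 1 1 0
0 0 0 1
0 1 1 1
0 0 0 0
0 1 1 0

After press 3 at (1,0):
0 1 1 0
1 1 0 1
1 1 1 1
0 0 0 0
0 1 1 0

Lights still on: 11

Answer: no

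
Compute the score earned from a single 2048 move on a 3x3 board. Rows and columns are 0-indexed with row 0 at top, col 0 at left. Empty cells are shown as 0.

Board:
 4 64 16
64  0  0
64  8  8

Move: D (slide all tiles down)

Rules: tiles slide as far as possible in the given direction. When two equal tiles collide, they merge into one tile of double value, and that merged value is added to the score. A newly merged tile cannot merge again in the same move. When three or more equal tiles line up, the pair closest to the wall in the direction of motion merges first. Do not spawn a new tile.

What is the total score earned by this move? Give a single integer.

Slide down:
col 0: [4, 64, 64] -> [0, 4, 128]  score +128 (running 128)
col 1: [64, 0, 8] -> [0, 64, 8]  score +0 (running 128)
col 2: [16, 0, 8] -> [0, 16, 8]  score +0 (running 128)
Board after move:
  0   0   0
  4  64  16
128   8   8

Answer: 128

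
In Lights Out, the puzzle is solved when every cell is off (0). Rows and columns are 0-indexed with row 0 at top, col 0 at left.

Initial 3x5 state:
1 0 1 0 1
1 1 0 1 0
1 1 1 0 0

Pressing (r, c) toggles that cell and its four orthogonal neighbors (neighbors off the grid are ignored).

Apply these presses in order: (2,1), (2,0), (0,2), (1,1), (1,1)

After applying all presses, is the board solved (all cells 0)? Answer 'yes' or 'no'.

After press 1 at (2,1):
1 0 1 0 1
1 0 0 1 0
0 0 0 0 0

After press 2 at (2,0):
1 0 1 0 1
0 0 0 1 0
1 1 0 0 0

After press 3 at (0,2):
1 1 0 1 1
0 0 1 1 0
1 1 0 0 0

After press 4 at (1,1):
1 0 0 1 1
1 1 0 1 0
1 0 0 0 0

After press 5 at (1,1):
1 1 0 1 1
0 0 1 1 0
1 1 0 0 0

Lights still on: 8

Answer: no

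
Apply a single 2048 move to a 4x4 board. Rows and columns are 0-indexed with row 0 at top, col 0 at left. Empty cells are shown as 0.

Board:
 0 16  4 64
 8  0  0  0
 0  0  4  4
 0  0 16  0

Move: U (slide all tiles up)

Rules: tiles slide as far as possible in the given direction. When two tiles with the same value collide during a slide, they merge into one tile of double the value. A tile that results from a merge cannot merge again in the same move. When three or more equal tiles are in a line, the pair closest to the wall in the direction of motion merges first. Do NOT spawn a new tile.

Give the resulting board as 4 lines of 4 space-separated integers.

Answer:  8 16  8 64
 0  0 16  4
 0  0  0  0
 0  0  0  0

Derivation:
Slide up:
col 0: [0, 8, 0, 0] -> [8, 0, 0, 0]
col 1: [16, 0, 0, 0] -> [16, 0, 0, 0]
col 2: [4, 0, 4, 16] -> [8, 16, 0, 0]
col 3: [64, 0, 4, 0] -> [64, 4, 0, 0]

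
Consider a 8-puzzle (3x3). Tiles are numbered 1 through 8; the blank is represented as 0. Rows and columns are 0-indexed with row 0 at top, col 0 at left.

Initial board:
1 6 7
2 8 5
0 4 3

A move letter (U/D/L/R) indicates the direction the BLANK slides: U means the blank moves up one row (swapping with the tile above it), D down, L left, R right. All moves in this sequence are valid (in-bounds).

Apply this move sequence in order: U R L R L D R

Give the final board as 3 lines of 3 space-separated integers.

Answer: 1 6 7
2 8 5
4 0 3

Derivation:
After move 1 (U):
1 6 7
0 8 5
2 4 3

After move 2 (R):
1 6 7
8 0 5
2 4 3

After move 3 (L):
1 6 7
0 8 5
2 4 3

After move 4 (R):
1 6 7
8 0 5
2 4 3

After move 5 (L):
1 6 7
0 8 5
2 4 3

After move 6 (D):
1 6 7
2 8 5
0 4 3

After move 7 (R):
1 6 7
2 8 5
4 0 3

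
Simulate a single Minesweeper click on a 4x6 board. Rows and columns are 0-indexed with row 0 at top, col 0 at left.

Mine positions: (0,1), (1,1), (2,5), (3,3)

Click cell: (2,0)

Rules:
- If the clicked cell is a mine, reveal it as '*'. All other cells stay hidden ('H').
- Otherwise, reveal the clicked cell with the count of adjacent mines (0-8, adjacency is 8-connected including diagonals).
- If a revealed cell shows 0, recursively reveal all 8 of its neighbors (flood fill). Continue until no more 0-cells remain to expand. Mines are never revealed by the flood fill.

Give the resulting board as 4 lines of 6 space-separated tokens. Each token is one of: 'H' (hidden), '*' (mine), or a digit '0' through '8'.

H H H H H H
H H H H H H
1 H H H H H
H H H H H H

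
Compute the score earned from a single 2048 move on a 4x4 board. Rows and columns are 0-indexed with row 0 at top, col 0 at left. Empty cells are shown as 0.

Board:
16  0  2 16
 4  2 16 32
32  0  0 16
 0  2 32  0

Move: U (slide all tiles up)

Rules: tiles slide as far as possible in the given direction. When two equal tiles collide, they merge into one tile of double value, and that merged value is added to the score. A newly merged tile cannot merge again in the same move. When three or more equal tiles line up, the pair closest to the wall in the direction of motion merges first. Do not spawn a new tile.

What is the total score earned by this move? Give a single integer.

Slide up:
col 0: [16, 4, 32, 0] -> [16, 4, 32, 0]  score +0 (running 0)
col 1: [0, 2, 0, 2] -> [4, 0, 0, 0]  score +4 (running 4)
col 2: [2, 16, 0, 32] -> [2, 16, 32, 0]  score +0 (running 4)
col 3: [16, 32, 16, 0] -> [16, 32, 16, 0]  score +0 (running 4)
Board after move:
16  4  2 16
 4  0 16 32
32  0 32 16
 0  0  0  0

Answer: 4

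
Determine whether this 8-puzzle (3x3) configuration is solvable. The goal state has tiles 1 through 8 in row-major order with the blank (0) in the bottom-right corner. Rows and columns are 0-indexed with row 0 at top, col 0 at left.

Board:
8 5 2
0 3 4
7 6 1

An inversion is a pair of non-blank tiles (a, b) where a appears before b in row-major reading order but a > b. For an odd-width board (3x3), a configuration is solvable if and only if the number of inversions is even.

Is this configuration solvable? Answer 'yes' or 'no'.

Inversions (pairs i<j in row-major order where tile[i] > tile[j] > 0): 17
17 is odd, so the puzzle is not solvable.

Answer: no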